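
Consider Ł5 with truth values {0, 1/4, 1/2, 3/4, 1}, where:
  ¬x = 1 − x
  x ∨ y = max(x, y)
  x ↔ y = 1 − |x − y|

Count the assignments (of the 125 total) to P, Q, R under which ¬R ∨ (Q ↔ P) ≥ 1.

45

value 1: 45 assignments (counts)
value 3/4: 44 assignments
value 1/2: 24 assignments
value 1/4: 10 assignments
value 0: 2 assignments
So 45 of the 125 assignments meet the threshold.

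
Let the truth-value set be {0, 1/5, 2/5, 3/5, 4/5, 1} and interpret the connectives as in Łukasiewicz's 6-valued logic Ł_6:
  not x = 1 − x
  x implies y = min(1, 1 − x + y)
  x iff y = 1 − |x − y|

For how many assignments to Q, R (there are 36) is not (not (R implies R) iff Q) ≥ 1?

6

value 1: 6 assignments (counts)
value 4/5: 6 assignments
value 3/5: 6 assignments
value 2/5: 6 assignments
value 1/5: 6 assignments
value 0: 6 assignments
So 6 of the 36 assignments meet the threshold.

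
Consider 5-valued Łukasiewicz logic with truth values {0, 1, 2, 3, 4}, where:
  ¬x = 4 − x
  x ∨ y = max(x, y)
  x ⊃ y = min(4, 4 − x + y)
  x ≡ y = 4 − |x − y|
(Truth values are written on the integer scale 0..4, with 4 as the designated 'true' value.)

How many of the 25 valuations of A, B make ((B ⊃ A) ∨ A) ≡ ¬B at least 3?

16

value 4: 9 assignments (counts)
value 3: 7 assignments (counts)
value 2: 5 assignments
value 1: 3 assignments
value 0: 1 assignment
So 16 of the 25 assignments meet the threshold.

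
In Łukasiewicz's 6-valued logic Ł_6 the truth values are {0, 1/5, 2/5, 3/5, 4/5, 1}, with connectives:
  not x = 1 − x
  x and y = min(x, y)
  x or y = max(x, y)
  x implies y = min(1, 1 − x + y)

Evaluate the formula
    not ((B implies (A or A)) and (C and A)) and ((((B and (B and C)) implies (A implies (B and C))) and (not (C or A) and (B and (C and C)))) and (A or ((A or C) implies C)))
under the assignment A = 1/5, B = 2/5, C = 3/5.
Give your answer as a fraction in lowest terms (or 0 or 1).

A or A = 1/5 or 1/5 = 1/5
B implies (A or A) = 2/5 implies 1/5 = 4/5
C and A = 3/5 and 1/5 = 1/5
(B implies (A or A)) and (C and A) = 4/5 and 1/5 = 1/5
not ((B implies (A or A)) and (C and A)) = not 1/5 = 4/5
B and C = 2/5 and 3/5 = 2/5
B and (B and C) = 2/5 and 2/5 = 2/5
B and C = 2/5 and 3/5 = 2/5
A implies (B and C) = 1/5 implies 2/5 = 1
(B and (B and C)) implies (A implies (B and C)) = 2/5 implies 1 = 1
C or A = 3/5 or 1/5 = 3/5
not (C or A) = not 3/5 = 2/5
C and C = 3/5 and 3/5 = 3/5
B and (C and C) = 2/5 and 3/5 = 2/5
not (C or A) and (B and (C and C)) = 2/5 and 2/5 = 2/5
((B and (B and C)) implies (A implies (B and C))) and (not (C or A) and (B and (C and C))) = 1 and 2/5 = 2/5
A or C = 1/5 or 3/5 = 3/5
(A or C) implies C = 3/5 implies 3/5 = 1
A or ((A or C) implies C) = 1/5 or 1 = 1
(((B and (B and C)) implies (A implies (B and C))) and (not (C or A) and (B and (C and C)))) and (A or ((A or C) implies C)) = 2/5 and 1 = 2/5
not ((B implies (A or A)) and (C and A)) and ((((B and (B and C)) implies (A implies (B and C))) and (not (C or A) and (B and (C and C)))) and (A or ((A or C) implies C))) = 4/5 and 2/5 = 2/5

2/5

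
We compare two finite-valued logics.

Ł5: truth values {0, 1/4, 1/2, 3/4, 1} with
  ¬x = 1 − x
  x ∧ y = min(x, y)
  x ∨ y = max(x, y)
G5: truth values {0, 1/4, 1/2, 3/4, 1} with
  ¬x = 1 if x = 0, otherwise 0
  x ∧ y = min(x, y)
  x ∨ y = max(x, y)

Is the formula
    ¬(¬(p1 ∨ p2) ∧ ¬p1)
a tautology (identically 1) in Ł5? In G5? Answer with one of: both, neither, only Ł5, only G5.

In Ł5: at p1 = 0, p2 = 0 the value is 0 — not a tautology.
In G5: at p1 = 0, p2 = 0 the value is 0 — not a tautology.

neither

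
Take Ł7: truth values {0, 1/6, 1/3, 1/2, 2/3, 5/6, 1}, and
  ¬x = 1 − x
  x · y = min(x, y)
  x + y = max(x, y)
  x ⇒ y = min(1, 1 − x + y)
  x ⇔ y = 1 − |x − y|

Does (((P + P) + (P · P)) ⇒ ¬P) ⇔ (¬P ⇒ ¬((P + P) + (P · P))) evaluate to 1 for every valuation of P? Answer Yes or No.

Counterexample: take P = 2/3.
P + P = 2/3 + 2/3 = 2/3
P · P = 2/3 · 2/3 = 2/3
(P + P) + (P · P) = 2/3 + 2/3 = 2/3
¬P = ¬2/3 = 1/3
((P + P) + (P · P)) ⇒ ¬P = 2/3 ⇒ 1/3 = 2/3
¬P = ¬2/3 = 1/3
P + P = 2/3 + 2/3 = 2/3
P · P = 2/3 · 2/3 = 2/3
(P + P) + (P · P) = 2/3 + 2/3 = 2/3
¬((P + P) + (P · P)) = ¬2/3 = 1/3
¬P ⇒ ¬((P + P) + (P · P)) = 1/3 ⇒ 1/3 = 1
(((P + P) + (P · P)) ⇒ ¬P) ⇔ (¬P ⇒ ¬((P + P) + (P · P))) = 2/3 ⇔ 1 = 2/3
This gives 2/3 ≠ 1.

No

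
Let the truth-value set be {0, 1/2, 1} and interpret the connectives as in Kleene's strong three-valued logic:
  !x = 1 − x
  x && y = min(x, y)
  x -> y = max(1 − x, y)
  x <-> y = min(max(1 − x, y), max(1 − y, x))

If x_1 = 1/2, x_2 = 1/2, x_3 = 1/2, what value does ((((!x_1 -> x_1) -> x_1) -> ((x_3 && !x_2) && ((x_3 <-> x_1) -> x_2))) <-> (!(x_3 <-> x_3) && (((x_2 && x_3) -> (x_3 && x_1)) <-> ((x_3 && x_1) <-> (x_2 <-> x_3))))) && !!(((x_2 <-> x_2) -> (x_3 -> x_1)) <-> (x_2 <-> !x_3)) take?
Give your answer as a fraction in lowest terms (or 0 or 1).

1/2

!x_1 = !1/2 = 1/2
!x_1 -> x_1 = 1/2 -> 1/2 = 1/2
(!x_1 -> x_1) -> x_1 = 1/2 -> 1/2 = 1/2
!x_2 = !1/2 = 1/2
x_3 && !x_2 = 1/2 && 1/2 = 1/2
x_3 <-> x_1 = 1/2 <-> 1/2 = 1/2
(x_3 <-> x_1) -> x_2 = 1/2 -> 1/2 = 1/2
(x_3 && !x_2) && ((x_3 <-> x_1) -> x_2) = 1/2 && 1/2 = 1/2
((!x_1 -> x_1) -> x_1) -> ((x_3 && !x_2) && ((x_3 <-> x_1) -> x_2)) = 1/2 -> 1/2 = 1/2
x_3 <-> x_3 = 1/2 <-> 1/2 = 1/2
!(x_3 <-> x_3) = !1/2 = 1/2
x_2 && x_3 = 1/2 && 1/2 = 1/2
x_3 && x_1 = 1/2 && 1/2 = 1/2
(x_2 && x_3) -> (x_3 && x_1) = 1/2 -> 1/2 = 1/2
x_3 && x_1 = 1/2 && 1/2 = 1/2
x_2 <-> x_3 = 1/2 <-> 1/2 = 1/2
(x_3 && x_1) <-> (x_2 <-> x_3) = 1/2 <-> 1/2 = 1/2
((x_2 && x_3) -> (x_3 && x_1)) <-> ((x_3 && x_1) <-> (x_2 <-> x_3)) = 1/2 <-> 1/2 = 1/2
!(x_3 <-> x_3) && (((x_2 && x_3) -> (x_3 && x_1)) <-> ((x_3 && x_1) <-> (x_2 <-> x_3))) = 1/2 && 1/2 = 1/2
(((!x_1 -> x_1) -> x_1) -> ((x_3 && !x_2) && ((x_3 <-> x_1) -> x_2))) <-> (!(x_3 <-> x_3) && (((x_2 && x_3) -> (x_3 && x_1)) <-> ((x_3 && x_1) <-> (x_2 <-> x_3)))) = 1/2 <-> 1/2 = 1/2
x_2 <-> x_2 = 1/2 <-> 1/2 = 1/2
x_3 -> x_1 = 1/2 -> 1/2 = 1/2
(x_2 <-> x_2) -> (x_3 -> x_1) = 1/2 -> 1/2 = 1/2
!x_3 = !1/2 = 1/2
x_2 <-> !x_3 = 1/2 <-> 1/2 = 1/2
((x_2 <-> x_2) -> (x_3 -> x_1)) <-> (x_2 <-> !x_3) = 1/2 <-> 1/2 = 1/2
!(((x_2 <-> x_2) -> (x_3 -> x_1)) <-> (x_2 <-> !x_3)) = !1/2 = 1/2
!!(((x_2 <-> x_2) -> (x_3 -> x_1)) <-> (x_2 <-> !x_3)) = !1/2 = 1/2
((((!x_1 -> x_1) -> x_1) -> ((x_3 && !x_2) && ((x_3 <-> x_1) -> x_2))) <-> (!(x_3 <-> x_3) && (((x_2 && x_3) -> (x_3 && x_1)) <-> ((x_3 && x_1) <-> (x_2 <-> x_3))))) && !!(((x_2 <-> x_2) -> (x_3 -> x_1)) <-> (x_2 <-> !x_3)) = 1/2 && 1/2 = 1/2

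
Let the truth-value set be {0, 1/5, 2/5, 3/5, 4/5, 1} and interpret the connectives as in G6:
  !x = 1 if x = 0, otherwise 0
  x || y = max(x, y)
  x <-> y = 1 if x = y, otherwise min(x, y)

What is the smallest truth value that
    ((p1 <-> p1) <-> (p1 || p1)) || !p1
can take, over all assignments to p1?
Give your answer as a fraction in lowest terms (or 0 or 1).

Take p1 = 1/5:
p1 <-> p1 = 1/5 <-> 1/5 = 1
p1 || p1 = 1/5 || 1/5 = 1/5
(p1 <-> p1) <-> (p1 || p1) = 1 <-> 1/5 = 1/5
!p1 = !1/5 = 0
((p1 <-> p1) <-> (p1 || p1)) || !p1 = 1/5 || 0 = 1/5
No assignment yields a value below 1/5, so this is the minimum.

1/5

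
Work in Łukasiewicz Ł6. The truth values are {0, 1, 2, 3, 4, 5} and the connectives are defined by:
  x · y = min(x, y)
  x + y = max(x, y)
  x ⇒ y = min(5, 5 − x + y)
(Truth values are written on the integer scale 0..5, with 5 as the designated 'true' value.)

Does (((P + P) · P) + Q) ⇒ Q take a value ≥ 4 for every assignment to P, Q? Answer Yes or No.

Counterexample: take P = 2, Q = 0.
P + P = 2 + 2 = 2
(P + P) · P = 2 · 2 = 2
((P + P) · P) + Q = 2 + 0 = 2
(((P + P) · P) + Q) ⇒ Q = 2 ⇒ 0 = 3
This gives 3, which is below 4.

No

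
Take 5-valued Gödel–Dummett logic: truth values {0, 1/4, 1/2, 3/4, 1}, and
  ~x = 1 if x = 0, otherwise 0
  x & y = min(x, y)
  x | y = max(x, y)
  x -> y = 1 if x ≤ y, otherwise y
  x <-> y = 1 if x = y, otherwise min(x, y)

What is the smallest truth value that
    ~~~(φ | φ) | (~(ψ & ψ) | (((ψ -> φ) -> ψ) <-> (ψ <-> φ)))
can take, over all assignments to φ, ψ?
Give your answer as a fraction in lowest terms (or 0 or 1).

1/4

Take φ = 1/4, ψ = 1/4:
φ | φ = 1/4 | 1/4 = 1/4
~(φ | φ) = ~1/4 = 0
~~(φ | φ) = ~0 = 1
~~~(φ | φ) = ~1 = 0
ψ & ψ = 1/4 & 1/4 = 1/4
~(ψ & ψ) = ~1/4 = 0
ψ -> φ = 1/4 -> 1/4 = 1
(ψ -> φ) -> ψ = 1 -> 1/4 = 1/4
ψ <-> φ = 1/4 <-> 1/4 = 1
((ψ -> φ) -> ψ) <-> (ψ <-> φ) = 1/4 <-> 1 = 1/4
~(ψ & ψ) | (((ψ -> φ) -> ψ) <-> (ψ <-> φ)) = 0 | 1/4 = 1/4
~~~(φ | φ) | (~(ψ & ψ) | (((ψ -> φ) -> ψ) <-> (ψ <-> φ))) = 0 | 1/4 = 1/4
No assignment yields a value below 1/4, so this is the minimum.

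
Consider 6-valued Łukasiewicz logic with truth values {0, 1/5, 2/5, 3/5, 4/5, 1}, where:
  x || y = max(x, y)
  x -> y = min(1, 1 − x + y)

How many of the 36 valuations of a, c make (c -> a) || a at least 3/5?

30

value 1: 21 assignments (counts)
value 4/5: 5 assignments (counts)
value 3/5: 4 assignments (counts)
value 2/5: 3 assignments
value 1/5: 2 assignments
value 0: 1 assignment
So 30 of the 36 assignments meet the threshold.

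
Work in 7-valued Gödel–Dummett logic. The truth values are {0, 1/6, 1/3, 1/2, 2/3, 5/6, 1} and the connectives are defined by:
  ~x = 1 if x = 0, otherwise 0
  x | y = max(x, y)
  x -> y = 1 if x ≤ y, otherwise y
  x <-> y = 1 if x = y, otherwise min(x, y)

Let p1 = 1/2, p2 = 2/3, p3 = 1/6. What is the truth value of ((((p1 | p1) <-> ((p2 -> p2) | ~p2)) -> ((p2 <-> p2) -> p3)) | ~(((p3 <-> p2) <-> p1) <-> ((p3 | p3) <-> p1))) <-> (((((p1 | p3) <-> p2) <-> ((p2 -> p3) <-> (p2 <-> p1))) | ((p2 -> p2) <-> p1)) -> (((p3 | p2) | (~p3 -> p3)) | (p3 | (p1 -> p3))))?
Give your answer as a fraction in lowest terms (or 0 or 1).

1/6

p1 | p1 = 1/2 | 1/2 = 1/2
p2 -> p2 = 2/3 -> 2/3 = 1
~p2 = ~2/3 = 0
(p2 -> p2) | ~p2 = 1 | 0 = 1
(p1 | p1) <-> ((p2 -> p2) | ~p2) = 1/2 <-> 1 = 1/2
p2 <-> p2 = 2/3 <-> 2/3 = 1
(p2 <-> p2) -> p3 = 1 -> 1/6 = 1/6
((p1 | p1) <-> ((p2 -> p2) | ~p2)) -> ((p2 <-> p2) -> p3) = 1/2 -> 1/6 = 1/6
p3 <-> p2 = 1/6 <-> 2/3 = 1/6
(p3 <-> p2) <-> p1 = 1/6 <-> 1/2 = 1/6
p3 | p3 = 1/6 | 1/6 = 1/6
(p3 | p3) <-> p1 = 1/6 <-> 1/2 = 1/6
((p3 <-> p2) <-> p1) <-> ((p3 | p3) <-> p1) = 1/6 <-> 1/6 = 1
~(((p3 <-> p2) <-> p1) <-> ((p3 | p3) <-> p1)) = ~1 = 0
(((p1 | p1) <-> ((p2 -> p2) | ~p2)) -> ((p2 <-> p2) -> p3)) | ~(((p3 <-> p2) <-> p1) <-> ((p3 | p3) <-> p1)) = 1/6 | 0 = 1/6
p1 | p3 = 1/2 | 1/6 = 1/2
(p1 | p3) <-> p2 = 1/2 <-> 2/3 = 1/2
p2 -> p3 = 2/3 -> 1/6 = 1/6
p2 <-> p1 = 2/3 <-> 1/2 = 1/2
(p2 -> p3) <-> (p2 <-> p1) = 1/6 <-> 1/2 = 1/6
((p1 | p3) <-> p2) <-> ((p2 -> p3) <-> (p2 <-> p1)) = 1/2 <-> 1/6 = 1/6
p2 -> p2 = 2/3 -> 2/3 = 1
(p2 -> p2) <-> p1 = 1 <-> 1/2 = 1/2
(((p1 | p3) <-> p2) <-> ((p2 -> p3) <-> (p2 <-> p1))) | ((p2 -> p2) <-> p1) = 1/6 | 1/2 = 1/2
p3 | p2 = 1/6 | 2/3 = 2/3
~p3 = ~1/6 = 0
~p3 -> p3 = 0 -> 1/6 = 1
(p3 | p2) | (~p3 -> p3) = 2/3 | 1 = 1
p1 -> p3 = 1/2 -> 1/6 = 1/6
p3 | (p1 -> p3) = 1/6 | 1/6 = 1/6
((p3 | p2) | (~p3 -> p3)) | (p3 | (p1 -> p3)) = 1 | 1/6 = 1
((((p1 | p3) <-> p2) <-> ((p2 -> p3) <-> (p2 <-> p1))) | ((p2 -> p2) <-> p1)) -> (((p3 | p2) | (~p3 -> p3)) | (p3 | (p1 -> p3))) = 1/2 -> 1 = 1
((((p1 | p1) <-> ((p2 -> p2) | ~p2)) -> ((p2 <-> p2) -> p3)) | ~(((p3 <-> p2) <-> p1) <-> ((p3 | p3) <-> p1))) <-> (((((p1 | p3) <-> p2) <-> ((p2 -> p3) <-> (p2 <-> p1))) | ((p2 -> p2) <-> p1)) -> (((p3 | p2) | (~p3 -> p3)) | (p3 | (p1 -> p3)))) = 1/6 <-> 1 = 1/6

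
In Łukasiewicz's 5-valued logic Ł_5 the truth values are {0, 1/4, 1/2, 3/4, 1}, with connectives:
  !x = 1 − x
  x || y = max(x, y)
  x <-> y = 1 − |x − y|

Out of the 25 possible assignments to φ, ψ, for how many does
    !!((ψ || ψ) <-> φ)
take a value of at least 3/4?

13

value 1: 5 assignments (counts)
value 3/4: 8 assignments (counts)
value 1/2: 6 assignments
value 1/4: 4 assignments
value 0: 2 assignments
So 13 of the 25 assignments meet the threshold.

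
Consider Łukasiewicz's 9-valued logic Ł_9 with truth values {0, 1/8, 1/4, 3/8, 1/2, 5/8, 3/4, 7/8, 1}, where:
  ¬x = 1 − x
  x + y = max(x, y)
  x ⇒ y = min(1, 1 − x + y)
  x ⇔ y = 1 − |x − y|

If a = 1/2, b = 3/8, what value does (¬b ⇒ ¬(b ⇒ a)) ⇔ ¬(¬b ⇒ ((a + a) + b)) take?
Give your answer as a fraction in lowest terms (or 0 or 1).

¬b = ¬3/8 = 5/8
b ⇒ a = 3/8 ⇒ 1/2 = 1
¬(b ⇒ a) = ¬1 = 0
¬b ⇒ ¬(b ⇒ a) = 5/8 ⇒ 0 = 3/8
¬b = ¬3/8 = 5/8
a + a = 1/2 + 1/2 = 1/2
(a + a) + b = 1/2 + 3/8 = 1/2
¬b ⇒ ((a + a) + b) = 5/8 ⇒ 1/2 = 7/8
¬(¬b ⇒ ((a + a) + b)) = ¬7/8 = 1/8
(¬b ⇒ ¬(b ⇒ a)) ⇔ ¬(¬b ⇒ ((a + a) + b)) = 3/8 ⇔ 1/8 = 3/4

3/4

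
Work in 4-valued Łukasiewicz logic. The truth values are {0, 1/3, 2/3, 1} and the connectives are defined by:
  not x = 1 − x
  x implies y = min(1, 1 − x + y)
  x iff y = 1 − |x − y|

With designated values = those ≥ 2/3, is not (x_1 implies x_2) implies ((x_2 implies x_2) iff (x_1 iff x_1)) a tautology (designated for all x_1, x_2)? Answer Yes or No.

Yes

x_1 = 0, x_2 = 0 ↦ 1
x_1 = 0, x_2 = 1/3 ↦ 1
x_1 = 0, x_2 = 2/3 ↦ 1
x_1 = 0, x_2 = 1 ↦ 1
x_1 = 1/3, x_2 = 0 ↦ 1
x_1 = 1/3, x_2 = 1/3 ↦ 1
x_1 = 1/3, x_2 = 2/3 ↦ 1
x_1 = 1/3, x_2 = 1 ↦ 1
x_1 = 2/3, x_2 = 0 ↦ 1
x_1 = 2/3, x_2 = 1/3 ↦ 1
x_1 = 2/3, x_2 = 2/3 ↦ 1
x_1 = 2/3, x_2 = 1 ↦ 1
x_1 = 1, x_2 = 0 ↦ 1
x_1 = 1, x_2 = 1/3 ↦ 1
x_1 = 1, x_2 = 2/3 ↦ 1
x_1 = 1, x_2 = 1 ↦ 1
Every assignment gives a value ≥ 2/3.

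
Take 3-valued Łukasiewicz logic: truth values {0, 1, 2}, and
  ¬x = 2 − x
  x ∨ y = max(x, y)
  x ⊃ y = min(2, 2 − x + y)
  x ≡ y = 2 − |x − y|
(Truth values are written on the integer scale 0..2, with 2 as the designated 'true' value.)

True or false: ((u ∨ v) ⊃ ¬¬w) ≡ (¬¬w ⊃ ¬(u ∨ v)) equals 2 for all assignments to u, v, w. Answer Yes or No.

Counterexample: take u = 0, v = 1, w = 0.
u ∨ v = 0 ∨ 1 = 1
¬w = ¬0 = 2
¬¬w = ¬2 = 0
(u ∨ v) ⊃ ¬¬w = 1 ⊃ 0 = 1
¬w = ¬0 = 2
¬¬w = ¬2 = 0
u ∨ v = 0 ∨ 1 = 1
¬(u ∨ v) = ¬1 = 1
¬¬w ⊃ ¬(u ∨ v) = 0 ⊃ 1 = 2
((u ∨ v) ⊃ ¬¬w) ≡ (¬¬w ⊃ ¬(u ∨ v)) = 1 ≡ 2 = 1
This gives 1 ≠ 2.

No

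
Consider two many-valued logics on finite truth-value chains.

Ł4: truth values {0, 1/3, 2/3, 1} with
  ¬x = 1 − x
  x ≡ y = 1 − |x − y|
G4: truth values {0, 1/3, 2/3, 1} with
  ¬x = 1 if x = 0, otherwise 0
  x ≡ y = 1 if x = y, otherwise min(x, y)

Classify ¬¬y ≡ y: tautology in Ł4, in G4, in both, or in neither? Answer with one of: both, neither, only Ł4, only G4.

only Ł4

In Ł4: every assignment gives 1 — tautology.
In G4: at y = 1/3 the value is 1/3 — not a tautology.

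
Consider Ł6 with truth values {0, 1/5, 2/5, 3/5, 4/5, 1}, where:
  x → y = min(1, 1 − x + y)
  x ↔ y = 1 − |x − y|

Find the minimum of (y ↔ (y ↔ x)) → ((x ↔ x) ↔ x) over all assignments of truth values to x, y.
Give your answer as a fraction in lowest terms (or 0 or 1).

1/5

Take x = 0, y = 2/5:
y ↔ x = 2/5 ↔ 0 = 3/5
y ↔ (y ↔ x) = 2/5 ↔ 3/5 = 4/5
x ↔ x = 0 ↔ 0 = 1
(x ↔ x) ↔ x = 1 ↔ 0 = 0
(y ↔ (y ↔ x)) → ((x ↔ x) ↔ x) = 4/5 → 0 = 1/5
No assignment yields a value below 1/5, so this is the minimum.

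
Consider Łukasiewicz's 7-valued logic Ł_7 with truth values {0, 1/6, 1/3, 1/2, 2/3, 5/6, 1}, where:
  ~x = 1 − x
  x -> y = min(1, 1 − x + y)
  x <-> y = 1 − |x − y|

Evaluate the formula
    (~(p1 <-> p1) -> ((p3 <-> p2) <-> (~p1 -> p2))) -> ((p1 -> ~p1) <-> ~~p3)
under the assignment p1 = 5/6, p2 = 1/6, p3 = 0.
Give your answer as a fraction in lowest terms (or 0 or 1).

2/3

p1 <-> p1 = 5/6 <-> 5/6 = 1
~(p1 <-> p1) = ~1 = 0
p3 <-> p2 = 0 <-> 1/6 = 5/6
~p1 = ~5/6 = 1/6
~p1 -> p2 = 1/6 -> 1/6 = 1
(p3 <-> p2) <-> (~p1 -> p2) = 5/6 <-> 1 = 5/6
~(p1 <-> p1) -> ((p3 <-> p2) <-> (~p1 -> p2)) = 0 -> 5/6 = 1
~p1 = ~5/6 = 1/6
p1 -> ~p1 = 5/6 -> 1/6 = 1/3
~p3 = ~0 = 1
~~p3 = ~1 = 0
(p1 -> ~p1) <-> ~~p3 = 1/3 <-> 0 = 2/3
(~(p1 <-> p1) -> ((p3 <-> p2) <-> (~p1 -> p2))) -> ((p1 -> ~p1) <-> ~~p3) = 1 -> 2/3 = 2/3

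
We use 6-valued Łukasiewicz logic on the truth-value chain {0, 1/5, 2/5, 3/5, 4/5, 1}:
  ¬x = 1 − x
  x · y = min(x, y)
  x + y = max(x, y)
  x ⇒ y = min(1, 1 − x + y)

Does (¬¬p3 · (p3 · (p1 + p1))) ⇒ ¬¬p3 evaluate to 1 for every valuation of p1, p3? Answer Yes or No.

Yes

At p1 = 3/5, p3 = 2/5, for instance:
¬p3 = ¬2/5 = 3/5
¬¬p3 = ¬3/5 = 2/5
p1 + p1 = 3/5 + 3/5 = 3/5
p3 · (p1 + p1) = 2/5 · 3/5 = 2/5
¬¬p3 · (p3 · (p1 + p1)) = 2/5 · 2/5 = 2/5
(¬¬p3 · (p3 · (p1 + p1))) ⇒ ¬¬p3 = 2/5 ⇒ 2/5 = 1
and checking the remaining 35 assignments likewise gives ≥ 1 in every case.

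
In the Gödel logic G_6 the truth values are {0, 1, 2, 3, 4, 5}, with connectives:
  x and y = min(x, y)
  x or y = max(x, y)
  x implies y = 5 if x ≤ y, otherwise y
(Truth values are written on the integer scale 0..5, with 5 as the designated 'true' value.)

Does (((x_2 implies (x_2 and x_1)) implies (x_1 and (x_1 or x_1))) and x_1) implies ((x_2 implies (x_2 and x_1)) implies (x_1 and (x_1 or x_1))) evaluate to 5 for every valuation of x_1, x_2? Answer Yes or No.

At x_1 = 3, x_2 = 5, for instance:
x_2 and x_1 = 5 and 3 = 3
x_2 implies (x_2 and x_1) = 5 implies 3 = 3
x_1 or x_1 = 3 or 3 = 3
x_1 and (x_1 or x_1) = 3 and 3 = 3
(x_2 implies (x_2 and x_1)) implies (x_1 and (x_1 or x_1)) = 3 implies 3 = 5
((x_2 implies (x_2 and x_1)) implies (x_1 and (x_1 or x_1))) and x_1 = 5 and 3 = 3
(((x_2 implies (x_2 and x_1)) implies (x_1 and (x_1 or x_1))) and x_1) implies ((x_2 implies (x_2 and x_1)) implies (x_1 and (x_1 or x_1))) = 3 implies 5 = 5
and checking the remaining 35 assignments likewise gives ≥ 5 in every case.

Yes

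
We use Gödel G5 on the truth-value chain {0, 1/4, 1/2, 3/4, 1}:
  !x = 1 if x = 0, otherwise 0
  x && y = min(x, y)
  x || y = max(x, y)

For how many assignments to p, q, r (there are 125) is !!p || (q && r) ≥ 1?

value 1: 101 assignments (counts)
value 3/4: 3 assignments
value 1/2: 5 assignments
value 1/4: 7 assignments
value 0: 9 assignments
So 101 of the 125 assignments meet the threshold.

101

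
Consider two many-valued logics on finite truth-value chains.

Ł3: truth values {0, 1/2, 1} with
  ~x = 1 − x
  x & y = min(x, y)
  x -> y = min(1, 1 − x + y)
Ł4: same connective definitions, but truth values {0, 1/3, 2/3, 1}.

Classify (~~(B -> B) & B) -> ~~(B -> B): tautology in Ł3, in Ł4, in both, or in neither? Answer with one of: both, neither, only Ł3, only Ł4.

both

In Ł3: every assignment gives 1 — tautology.
In Ł4: every assignment gives 1 — tautology.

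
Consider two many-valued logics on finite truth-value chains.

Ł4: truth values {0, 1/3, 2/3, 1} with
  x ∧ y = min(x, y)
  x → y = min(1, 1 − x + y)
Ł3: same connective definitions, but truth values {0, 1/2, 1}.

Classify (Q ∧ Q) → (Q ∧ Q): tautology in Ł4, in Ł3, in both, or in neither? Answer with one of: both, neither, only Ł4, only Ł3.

both

In Ł4: every assignment gives 1 — tautology.
In Ł3: every assignment gives 1 — tautology.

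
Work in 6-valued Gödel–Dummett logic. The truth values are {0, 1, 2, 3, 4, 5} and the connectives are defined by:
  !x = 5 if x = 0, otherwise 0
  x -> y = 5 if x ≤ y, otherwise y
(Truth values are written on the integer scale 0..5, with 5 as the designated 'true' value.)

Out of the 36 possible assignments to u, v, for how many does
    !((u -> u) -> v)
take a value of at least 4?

6

value 5: 6 assignments (counts)
value 0: 30 assignments
So 6 of the 36 assignments meet the threshold.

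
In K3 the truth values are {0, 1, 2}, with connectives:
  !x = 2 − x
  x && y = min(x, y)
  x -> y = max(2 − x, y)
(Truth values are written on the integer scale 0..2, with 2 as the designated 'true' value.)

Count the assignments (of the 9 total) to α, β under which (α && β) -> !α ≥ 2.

α = 0, β = 0 ↦ 2  ≥
α = 0, β = 1 ↦ 2  ≥
α = 0, β = 2 ↦ 2  ≥
α = 1, β = 0 ↦ 2  ≥
α = 1, β = 1 ↦ 1  <
α = 1, β = 2 ↦ 1  <
α = 2, β = 0 ↦ 2  ≥
α = 2, β = 1 ↦ 1  <
α = 2, β = 2 ↦ 0  <
So 5 of the 9 assignments meet the threshold.

5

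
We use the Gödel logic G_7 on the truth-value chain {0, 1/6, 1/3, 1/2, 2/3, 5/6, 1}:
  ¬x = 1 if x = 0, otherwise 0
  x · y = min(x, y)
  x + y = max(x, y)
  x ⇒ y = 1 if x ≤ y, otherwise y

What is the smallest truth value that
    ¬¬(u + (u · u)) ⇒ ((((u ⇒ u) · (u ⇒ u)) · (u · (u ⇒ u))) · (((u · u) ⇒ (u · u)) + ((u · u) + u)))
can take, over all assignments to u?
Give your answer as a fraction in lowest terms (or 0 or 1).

1/6

Take u = 1/6:
u · u = 1/6 · 1/6 = 1/6
u + (u · u) = 1/6 + 1/6 = 1/6
¬(u + (u · u)) = ¬1/6 = 0
¬¬(u + (u · u)) = ¬0 = 1
u ⇒ u = 1/6 ⇒ 1/6 = 1
u ⇒ u = 1/6 ⇒ 1/6 = 1
(u ⇒ u) · (u ⇒ u) = 1 · 1 = 1
u ⇒ u = 1/6 ⇒ 1/6 = 1
u · (u ⇒ u) = 1/6 · 1 = 1/6
((u ⇒ u) · (u ⇒ u)) · (u · (u ⇒ u)) = 1 · 1/6 = 1/6
u · u = 1/6 · 1/6 = 1/6
u · u = 1/6 · 1/6 = 1/6
(u · u) ⇒ (u · u) = 1/6 ⇒ 1/6 = 1
u · u = 1/6 · 1/6 = 1/6
(u · u) + u = 1/6 + 1/6 = 1/6
((u · u) ⇒ (u · u)) + ((u · u) + u) = 1 + 1/6 = 1
(((u ⇒ u) · (u ⇒ u)) · (u · (u ⇒ u))) · (((u · u) ⇒ (u · u)) + ((u · u) + u)) = 1/6 · 1 = 1/6
¬¬(u + (u · u)) ⇒ ((((u ⇒ u) · (u ⇒ u)) · (u · (u ⇒ u))) · (((u · u) ⇒ (u · u)) + ((u · u) + u))) = 1 ⇒ 1/6 = 1/6
No assignment yields a value below 1/6, so this is the minimum.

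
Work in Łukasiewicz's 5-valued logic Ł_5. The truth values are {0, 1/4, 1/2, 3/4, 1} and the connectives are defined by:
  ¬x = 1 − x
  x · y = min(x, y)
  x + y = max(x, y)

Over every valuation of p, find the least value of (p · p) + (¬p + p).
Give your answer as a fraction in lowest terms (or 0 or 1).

Take p = 1/2:
p · p = 1/2 · 1/2 = 1/2
¬p = ¬1/2 = 1/2
¬p + p = 1/2 + 1/2 = 1/2
(p · p) + (¬p + p) = 1/2 + 1/2 = 1/2
No assignment yields a value below 1/2, so this is the minimum.

1/2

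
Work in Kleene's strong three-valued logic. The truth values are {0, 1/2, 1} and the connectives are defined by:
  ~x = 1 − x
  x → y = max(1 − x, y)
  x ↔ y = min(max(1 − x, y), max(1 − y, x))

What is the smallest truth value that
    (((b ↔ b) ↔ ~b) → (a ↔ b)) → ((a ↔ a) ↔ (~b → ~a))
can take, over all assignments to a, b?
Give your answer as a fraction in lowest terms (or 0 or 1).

1/2

Take a = 1/2, b = 0:
b ↔ b = 0 ↔ 0 = 1
~b = ~0 = 1
(b ↔ b) ↔ ~b = 1 ↔ 1 = 1
a ↔ b = 1/2 ↔ 0 = 1/2
((b ↔ b) ↔ ~b) → (a ↔ b) = 1 → 1/2 = 1/2
a ↔ a = 1/2 ↔ 1/2 = 1/2
~b = ~0 = 1
~a = ~1/2 = 1/2
~b → ~a = 1 → 1/2 = 1/2
(a ↔ a) ↔ (~b → ~a) = 1/2 ↔ 1/2 = 1/2
(((b ↔ b) ↔ ~b) → (a ↔ b)) → ((a ↔ a) ↔ (~b → ~a)) = 1/2 → 1/2 = 1/2
No assignment yields a value below 1/2, so this is the minimum.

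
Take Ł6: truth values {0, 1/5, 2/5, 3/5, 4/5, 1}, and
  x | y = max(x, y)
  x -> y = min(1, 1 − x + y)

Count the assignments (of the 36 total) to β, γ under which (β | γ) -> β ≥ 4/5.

26

value 1: 21 assignments (counts)
value 4/5: 5 assignments (counts)
value 3/5: 4 assignments
value 2/5: 3 assignments
value 1/5: 2 assignments
value 0: 1 assignment
So 26 of the 36 assignments meet the threshold.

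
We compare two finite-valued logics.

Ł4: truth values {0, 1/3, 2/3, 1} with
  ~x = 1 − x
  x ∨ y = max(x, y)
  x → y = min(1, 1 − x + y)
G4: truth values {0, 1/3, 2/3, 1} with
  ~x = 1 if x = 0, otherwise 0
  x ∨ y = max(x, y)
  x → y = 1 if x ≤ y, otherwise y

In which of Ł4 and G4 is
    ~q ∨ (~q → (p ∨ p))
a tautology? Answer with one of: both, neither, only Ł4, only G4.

In Ł4: at p = 0, q = 1/3 the value is 2/3 — not a tautology.
In G4: every assignment gives 1 — tautology.

only G4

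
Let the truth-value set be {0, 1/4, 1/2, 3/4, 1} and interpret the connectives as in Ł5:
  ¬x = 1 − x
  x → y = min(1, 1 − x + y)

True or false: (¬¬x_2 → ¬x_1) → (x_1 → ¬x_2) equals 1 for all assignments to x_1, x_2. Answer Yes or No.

Yes

At x_1 = 0, x_2 = 3/4, for instance:
¬x_2 = ¬3/4 = 1/4
¬¬x_2 = ¬1/4 = 3/4
¬x_1 = ¬0 = 1
¬¬x_2 → ¬x_1 = 3/4 → 1 = 1
x_1 → ¬x_2 = 0 → 1/4 = 1
(¬¬x_2 → ¬x_1) → (x_1 → ¬x_2) = 1 → 1 = 1
and checking the remaining 24 assignments likewise gives ≥ 1 in every case.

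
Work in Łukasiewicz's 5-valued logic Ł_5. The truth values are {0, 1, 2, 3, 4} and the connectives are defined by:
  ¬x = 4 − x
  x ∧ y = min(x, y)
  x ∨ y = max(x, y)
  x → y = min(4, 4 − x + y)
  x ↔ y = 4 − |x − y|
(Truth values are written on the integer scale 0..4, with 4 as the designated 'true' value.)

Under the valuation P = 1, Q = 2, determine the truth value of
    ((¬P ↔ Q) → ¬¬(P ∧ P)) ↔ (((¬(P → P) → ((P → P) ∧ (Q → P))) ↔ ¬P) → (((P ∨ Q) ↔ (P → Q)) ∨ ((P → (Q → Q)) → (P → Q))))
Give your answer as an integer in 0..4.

2

¬P = ¬1 = 3
¬P ↔ Q = 3 ↔ 2 = 3
P ∧ P = 1 ∧ 1 = 1
¬(P ∧ P) = ¬1 = 3
¬¬(P ∧ P) = ¬3 = 1
(¬P ↔ Q) → ¬¬(P ∧ P) = 3 → 1 = 2
P → P = 1 → 1 = 4
¬(P → P) = ¬4 = 0
P → P = 1 → 1 = 4
Q → P = 2 → 1 = 3
(P → P) ∧ (Q → P) = 4 ∧ 3 = 3
¬(P → P) → ((P → P) ∧ (Q → P)) = 0 → 3 = 4
¬P = ¬1 = 3
(¬(P → P) → ((P → P) ∧ (Q → P))) ↔ ¬P = 4 ↔ 3 = 3
P ∨ Q = 1 ∨ 2 = 2
P → Q = 1 → 2 = 4
(P ∨ Q) ↔ (P → Q) = 2 ↔ 4 = 2
Q → Q = 2 → 2 = 4
P → (Q → Q) = 1 → 4 = 4
P → Q = 1 → 2 = 4
(P → (Q → Q)) → (P → Q) = 4 → 4 = 4
((P ∨ Q) ↔ (P → Q)) ∨ ((P → (Q → Q)) → (P → Q)) = 2 ∨ 4 = 4
((¬(P → P) → ((P → P) ∧ (Q → P))) ↔ ¬P) → (((P ∨ Q) ↔ (P → Q)) ∨ ((P → (Q → Q)) → (P → Q))) = 3 → 4 = 4
((¬P ↔ Q) → ¬¬(P ∧ P)) ↔ (((¬(P → P) → ((P → P) ∧ (Q → P))) ↔ ¬P) → (((P ∨ Q) ↔ (P → Q)) ∨ ((P → (Q → Q)) → (P → Q)))) = 2 ↔ 4 = 2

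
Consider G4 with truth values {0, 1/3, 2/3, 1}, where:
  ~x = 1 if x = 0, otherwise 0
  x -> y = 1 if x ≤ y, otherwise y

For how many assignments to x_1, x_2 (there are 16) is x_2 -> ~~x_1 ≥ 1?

x_1 = 0, x_2 = 0 ↦ 1  ≥
x_1 = 0, x_2 = 1/3 ↦ 0  <
x_1 = 0, x_2 = 2/3 ↦ 0  <
x_1 = 0, x_2 = 1 ↦ 0  <
x_1 = 1/3, x_2 = 0 ↦ 1  ≥
x_1 = 1/3, x_2 = 1/3 ↦ 1  ≥
x_1 = 1/3, x_2 = 2/3 ↦ 1  ≥
x_1 = 1/3, x_2 = 1 ↦ 1  ≥
x_1 = 2/3, x_2 = 0 ↦ 1  ≥
x_1 = 2/3, x_2 = 1/3 ↦ 1  ≥
x_1 = 2/3, x_2 = 2/3 ↦ 1  ≥
x_1 = 2/3, x_2 = 1 ↦ 1  ≥
x_1 = 1, x_2 = 0 ↦ 1  ≥
x_1 = 1, x_2 = 1/3 ↦ 1  ≥
x_1 = 1, x_2 = 2/3 ↦ 1  ≥
x_1 = 1, x_2 = 1 ↦ 1  ≥
So 13 of the 16 assignments meet the threshold.

13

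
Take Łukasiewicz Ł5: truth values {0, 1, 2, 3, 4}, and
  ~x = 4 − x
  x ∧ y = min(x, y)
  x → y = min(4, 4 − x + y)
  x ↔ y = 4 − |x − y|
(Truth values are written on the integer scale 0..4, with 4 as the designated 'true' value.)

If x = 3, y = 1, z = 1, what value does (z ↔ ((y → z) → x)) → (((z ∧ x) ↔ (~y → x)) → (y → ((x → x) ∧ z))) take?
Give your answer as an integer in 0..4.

4

y → z = 1 → 1 = 4
(y → z) → x = 4 → 3 = 3
z ↔ ((y → z) → x) = 1 ↔ 3 = 2
z ∧ x = 1 ∧ 3 = 1
~y = ~1 = 3
~y → x = 3 → 3 = 4
(z ∧ x) ↔ (~y → x) = 1 ↔ 4 = 1
x → x = 3 → 3 = 4
(x → x) ∧ z = 4 ∧ 1 = 1
y → ((x → x) ∧ z) = 1 → 1 = 4
((z ∧ x) ↔ (~y → x)) → (y → ((x → x) ∧ z)) = 1 → 4 = 4
(z ↔ ((y → z) → x)) → (((z ∧ x) ↔ (~y → x)) → (y → ((x → x) ∧ z))) = 2 → 4 = 4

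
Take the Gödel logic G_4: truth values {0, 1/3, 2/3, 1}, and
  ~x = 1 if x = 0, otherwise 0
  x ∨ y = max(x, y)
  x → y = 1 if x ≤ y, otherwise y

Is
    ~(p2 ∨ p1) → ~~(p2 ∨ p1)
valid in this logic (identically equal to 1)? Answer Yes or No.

Counterexample: take p1 = 0, p2 = 0.
p2 ∨ p1 = 0 ∨ 0 = 0
~(p2 ∨ p1) = ~0 = 1
p2 ∨ p1 = 0 ∨ 0 = 0
~(p2 ∨ p1) = ~0 = 1
~~(p2 ∨ p1) = ~1 = 0
~(p2 ∨ p1) → ~~(p2 ∨ p1) = 1 → 0 = 0
This gives 0 ≠ 1.

No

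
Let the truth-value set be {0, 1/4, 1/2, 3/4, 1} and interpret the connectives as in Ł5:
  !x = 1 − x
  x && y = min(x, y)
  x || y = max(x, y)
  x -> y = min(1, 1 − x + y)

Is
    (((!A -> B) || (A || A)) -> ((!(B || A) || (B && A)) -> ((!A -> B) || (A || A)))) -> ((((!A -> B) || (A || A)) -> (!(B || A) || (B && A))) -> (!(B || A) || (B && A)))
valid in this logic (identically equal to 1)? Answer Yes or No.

Counterexample: take A = 0, B = 1/4.
!A = !0 = 1
!A -> B = 1 -> 1/4 = 1/4
A || A = 0 || 0 = 0
(!A -> B) || (A || A) = 1/4 || 0 = 1/4
B || A = 1/4 || 0 = 1/4
!(B || A) = !1/4 = 3/4
B && A = 1/4 && 0 = 0
!(B || A) || (B && A) = 3/4 || 0 = 3/4
(!(B || A) || (B && A)) -> ((!A -> B) || (A || A)) = 3/4 -> 1/4 = 1/2
((!A -> B) || (A || A)) -> ((!(B || A) || (B && A)) -> ((!A -> B) || (A || A))) = 1/4 -> 1/2 = 1
!A = !0 = 1
!A -> B = 1 -> 1/4 = 1/4
A || A = 0 || 0 = 0
(!A -> B) || (A || A) = 1/4 || 0 = 1/4
B || A = 1/4 || 0 = 1/4
!(B || A) = !1/4 = 3/4
B && A = 1/4 && 0 = 0
!(B || A) || (B && A) = 3/4 || 0 = 3/4
((!A -> B) || (A || A)) -> (!(B || A) || (B && A)) = 1/4 -> 3/4 = 1
B || A = 1/4 || 0 = 1/4
!(B || A) = !1/4 = 3/4
B && A = 1/4 && 0 = 0
!(B || A) || (B && A) = 3/4 || 0 = 3/4
(((!A -> B) || (A || A)) -> (!(B || A) || (B && A))) -> (!(B || A) || (B && A)) = 1 -> 3/4 = 3/4
(((!A -> B) || (A || A)) -> ((!(B || A) || (B && A)) -> ((!A -> B) || (A || A)))) -> ((((!A -> B) || (A || A)) -> (!(B || A) || (B && A))) -> (!(B || A) || (B && A))) = 1 -> 3/4 = 3/4
This gives 3/4 ≠ 1.

No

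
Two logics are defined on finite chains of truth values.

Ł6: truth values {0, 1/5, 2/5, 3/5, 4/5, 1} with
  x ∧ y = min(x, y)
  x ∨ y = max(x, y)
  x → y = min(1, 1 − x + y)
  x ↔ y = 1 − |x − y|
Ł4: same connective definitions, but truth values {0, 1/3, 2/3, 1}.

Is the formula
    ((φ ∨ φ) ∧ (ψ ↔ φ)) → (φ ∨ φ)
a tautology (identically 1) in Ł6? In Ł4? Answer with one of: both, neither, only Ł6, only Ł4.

both

In Ł6: every assignment gives 1 — tautology.
In Ł4: every assignment gives 1 — tautology.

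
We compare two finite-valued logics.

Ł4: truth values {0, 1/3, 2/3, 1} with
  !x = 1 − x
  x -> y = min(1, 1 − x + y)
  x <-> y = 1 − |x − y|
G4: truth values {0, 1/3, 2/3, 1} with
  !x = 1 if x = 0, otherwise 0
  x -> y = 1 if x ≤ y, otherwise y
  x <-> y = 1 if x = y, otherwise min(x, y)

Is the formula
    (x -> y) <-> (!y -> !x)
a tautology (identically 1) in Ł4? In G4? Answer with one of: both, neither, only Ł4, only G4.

In Ł4: every assignment gives 1 — tautology.
In G4: at x = 2/3, y = 1/3 the value is 1/3 — not a tautology.

only Ł4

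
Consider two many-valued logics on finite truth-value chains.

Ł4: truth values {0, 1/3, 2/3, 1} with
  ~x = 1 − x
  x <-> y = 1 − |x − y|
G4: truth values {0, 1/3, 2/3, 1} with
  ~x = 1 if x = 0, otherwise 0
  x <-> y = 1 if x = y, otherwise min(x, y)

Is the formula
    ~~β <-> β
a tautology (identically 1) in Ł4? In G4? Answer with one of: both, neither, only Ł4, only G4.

only Ł4

In Ł4: every assignment gives 1 — tautology.
In G4: at β = 1/3 the value is 1/3 — not a tautology.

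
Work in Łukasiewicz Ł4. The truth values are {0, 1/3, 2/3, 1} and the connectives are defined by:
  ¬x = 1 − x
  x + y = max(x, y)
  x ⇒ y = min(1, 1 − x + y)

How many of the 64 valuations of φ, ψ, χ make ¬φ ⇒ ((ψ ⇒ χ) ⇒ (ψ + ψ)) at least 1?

value 1: 43 assignments (counts)
value 2/3: 10 assignments
value 1/3: 7 assignments
value 0: 4 assignments
So 43 of the 64 assignments meet the threshold.

43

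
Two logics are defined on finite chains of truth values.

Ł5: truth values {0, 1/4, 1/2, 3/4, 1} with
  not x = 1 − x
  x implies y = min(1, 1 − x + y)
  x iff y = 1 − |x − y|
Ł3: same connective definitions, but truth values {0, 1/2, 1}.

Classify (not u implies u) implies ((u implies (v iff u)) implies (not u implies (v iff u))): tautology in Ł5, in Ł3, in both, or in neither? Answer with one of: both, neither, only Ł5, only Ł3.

In Ł5: every assignment gives 1 — tautology.
In Ł3: every assignment gives 1 — tautology.

both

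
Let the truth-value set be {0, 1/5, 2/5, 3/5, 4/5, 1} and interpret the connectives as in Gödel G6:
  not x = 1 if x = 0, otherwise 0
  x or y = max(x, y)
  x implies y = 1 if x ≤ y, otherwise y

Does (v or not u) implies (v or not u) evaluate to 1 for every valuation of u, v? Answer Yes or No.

Yes

At u = 3/5, v = 1, for instance:
not u = not 3/5 = 0
v or not u = 1 or 0 = 1
(v or not u) implies (v or not u) = 1 implies 1 = 1
and checking the remaining 35 assignments likewise gives ≥ 1 in every case.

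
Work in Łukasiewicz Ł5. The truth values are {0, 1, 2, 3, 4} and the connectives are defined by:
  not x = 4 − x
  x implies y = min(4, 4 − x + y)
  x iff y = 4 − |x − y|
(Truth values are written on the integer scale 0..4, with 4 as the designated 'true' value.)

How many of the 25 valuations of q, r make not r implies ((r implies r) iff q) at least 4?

15

value 4: 15 assignments (counts)
value 3: 4 assignments
value 2: 3 assignments
value 1: 2 assignments
value 0: 1 assignment
So 15 of the 25 assignments meet the threshold.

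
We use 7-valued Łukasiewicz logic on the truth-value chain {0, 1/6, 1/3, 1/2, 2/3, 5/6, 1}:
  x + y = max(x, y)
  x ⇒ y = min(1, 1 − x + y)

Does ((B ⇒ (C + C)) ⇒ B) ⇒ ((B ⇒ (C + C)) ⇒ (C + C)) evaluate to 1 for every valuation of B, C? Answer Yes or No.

No

Counterexample: take B = 1/6, C = 0.
C + C = 0 + 0 = 0
B ⇒ (C + C) = 1/6 ⇒ 0 = 5/6
(B ⇒ (C + C)) ⇒ B = 5/6 ⇒ 1/6 = 1/3
C + C = 0 + 0 = 0
B ⇒ (C + C) = 1/6 ⇒ 0 = 5/6
C + C = 0 + 0 = 0
(B ⇒ (C + C)) ⇒ (C + C) = 5/6 ⇒ 0 = 1/6
((B ⇒ (C + C)) ⇒ B) ⇒ ((B ⇒ (C + C)) ⇒ (C + C)) = 1/3 ⇒ 1/6 = 5/6
This gives 5/6 ≠ 1.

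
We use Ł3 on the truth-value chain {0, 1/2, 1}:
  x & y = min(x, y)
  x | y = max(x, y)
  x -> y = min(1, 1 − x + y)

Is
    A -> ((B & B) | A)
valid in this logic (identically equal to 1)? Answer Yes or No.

Yes

A = 0, B = 0 ↦ 1
A = 0, B = 1/2 ↦ 1
A = 0, B = 1 ↦ 1
A = 1/2, B = 0 ↦ 1
A = 1/2, B = 1/2 ↦ 1
A = 1/2, B = 1 ↦ 1
A = 1, B = 0 ↦ 1
A = 1, B = 1/2 ↦ 1
A = 1, B = 1 ↦ 1
Every assignment gives a value ≥ 1.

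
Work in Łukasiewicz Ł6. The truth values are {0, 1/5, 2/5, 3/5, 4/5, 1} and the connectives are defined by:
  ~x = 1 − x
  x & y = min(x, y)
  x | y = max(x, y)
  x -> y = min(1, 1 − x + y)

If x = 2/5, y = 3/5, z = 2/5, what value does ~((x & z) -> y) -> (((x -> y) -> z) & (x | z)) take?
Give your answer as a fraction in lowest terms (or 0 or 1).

1

x & z = 2/5 & 2/5 = 2/5
(x & z) -> y = 2/5 -> 3/5 = 1
~((x & z) -> y) = ~1 = 0
x -> y = 2/5 -> 3/5 = 1
(x -> y) -> z = 1 -> 2/5 = 2/5
x | z = 2/5 | 2/5 = 2/5
((x -> y) -> z) & (x | z) = 2/5 & 2/5 = 2/5
~((x & z) -> y) -> (((x -> y) -> z) & (x | z)) = 0 -> 2/5 = 1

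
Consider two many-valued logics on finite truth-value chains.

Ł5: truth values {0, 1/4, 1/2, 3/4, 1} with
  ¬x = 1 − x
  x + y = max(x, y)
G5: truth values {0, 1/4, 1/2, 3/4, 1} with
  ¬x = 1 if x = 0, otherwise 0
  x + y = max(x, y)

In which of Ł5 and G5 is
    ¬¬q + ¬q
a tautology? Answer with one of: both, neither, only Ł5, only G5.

In Ł5: at q = 1/4 the value is 3/4 — not a tautology.
In G5: every assignment gives 1 — tautology.

only G5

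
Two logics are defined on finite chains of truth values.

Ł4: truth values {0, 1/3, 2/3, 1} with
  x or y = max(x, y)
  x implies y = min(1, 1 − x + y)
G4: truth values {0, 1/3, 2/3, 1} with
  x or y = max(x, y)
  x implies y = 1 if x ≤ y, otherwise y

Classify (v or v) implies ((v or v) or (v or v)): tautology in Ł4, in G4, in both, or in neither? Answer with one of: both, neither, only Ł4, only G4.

In Ł4: every assignment gives 1 — tautology.
In G4: every assignment gives 1 — tautology.

both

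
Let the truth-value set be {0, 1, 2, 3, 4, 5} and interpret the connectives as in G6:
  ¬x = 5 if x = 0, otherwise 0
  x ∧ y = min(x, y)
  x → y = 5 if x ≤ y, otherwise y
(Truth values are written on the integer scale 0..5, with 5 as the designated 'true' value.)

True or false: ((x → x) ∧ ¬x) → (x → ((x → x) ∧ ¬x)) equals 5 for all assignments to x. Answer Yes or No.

x = 0 ↦ 5
x = 1 ↦ 5
x = 2 ↦ 5
x = 3 ↦ 5
x = 4 ↦ 5
x = 5 ↦ 5
Every assignment gives a value ≥ 5.

Yes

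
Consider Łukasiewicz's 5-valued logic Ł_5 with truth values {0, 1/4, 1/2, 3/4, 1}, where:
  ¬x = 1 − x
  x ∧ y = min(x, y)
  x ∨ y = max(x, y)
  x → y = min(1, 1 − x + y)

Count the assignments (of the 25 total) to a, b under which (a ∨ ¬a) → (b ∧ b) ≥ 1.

value 1: 9 assignments (counts)
value 3/4: 5 assignments
value 1/2: 5 assignments
value 1/4: 4 assignments
value 0: 2 assignments
So 9 of the 25 assignments meet the threshold.

9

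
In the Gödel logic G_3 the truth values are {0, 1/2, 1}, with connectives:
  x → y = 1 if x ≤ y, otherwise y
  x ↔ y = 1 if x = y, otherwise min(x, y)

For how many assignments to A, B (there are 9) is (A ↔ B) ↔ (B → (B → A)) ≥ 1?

A = 0, B = 0 ↦ 1  ≥
A = 0, B = 1/2 ↦ 1  ≥
A = 0, B = 1 ↦ 1  ≥
A = 1/2, B = 0 ↦ 0  <
A = 1/2, B = 1/2 ↦ 1  ≥
A = 1/2, B = 1 ↦ 1  ≥
A = 1, B = 0 ↦ 0  <
A = 1, B = 1/2 ↦ 1/2  <
A = 1, B = 1 ↦ 1  ≥
So 6 of the 9 assignments meet the threshold.

6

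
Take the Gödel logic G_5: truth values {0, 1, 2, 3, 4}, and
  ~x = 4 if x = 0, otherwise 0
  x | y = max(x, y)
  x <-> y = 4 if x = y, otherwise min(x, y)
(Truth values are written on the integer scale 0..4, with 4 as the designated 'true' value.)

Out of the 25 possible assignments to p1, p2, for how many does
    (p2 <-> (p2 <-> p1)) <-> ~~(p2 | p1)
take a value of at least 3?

value 4: 12 assignments (counts)
value 3: 2 assignments (counts)
value 2: 3 assignments
value 1: 4 assignments
value 0: 4 assignments
So 14 of the 25 assignments meet the threshold.

14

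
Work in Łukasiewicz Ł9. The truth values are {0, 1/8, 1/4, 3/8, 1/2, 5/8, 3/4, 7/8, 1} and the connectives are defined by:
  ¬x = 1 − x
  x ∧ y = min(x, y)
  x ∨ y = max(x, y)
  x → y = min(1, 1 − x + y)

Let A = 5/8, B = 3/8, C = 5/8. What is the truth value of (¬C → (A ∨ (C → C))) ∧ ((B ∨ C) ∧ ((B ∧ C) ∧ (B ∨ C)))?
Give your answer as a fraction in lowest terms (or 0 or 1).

¬C = ¬5/8 = 3/8
C → C = 5/8 → 5/8 = 1
A ∨ (C → C) = 5/8 ∨ 1 = 1
¬C → (A ∨ (C → C)) = 3/8 → 1 = 1
B ∨ C = 3/8 ∨ 5/8 = 5/8
B ∧ C = 3/8 ∧ 5/8 = 3/8
B ∨ C = 3/8 ∨ 5/8 = 5/8
(B ∧ C) ∧ (B ∨ C) = 3/8 ∧ 5/8 = 3/8
(B ∨ C) ∧ ((B ∧ C) ∧ (B ∨ C)) = 5/8 ∧ 3/8 = 3/8
(¬C → (A ∨ (C → C))) ∧ ((B ∨ C) ∧ ((B ∧ C) ∧ (B ∨ C))) = 1 ∧ 3/8 = 3/8

3/8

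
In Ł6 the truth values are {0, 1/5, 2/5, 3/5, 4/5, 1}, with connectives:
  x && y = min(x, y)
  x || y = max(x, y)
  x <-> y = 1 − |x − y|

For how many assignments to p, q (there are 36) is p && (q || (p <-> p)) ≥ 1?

value 1: 6 assignments (counts)
value 4/5: 6 assignments
value 3/5: 6 assignments
value 2/5: 6 assignments
value 1/5: 6 assignments
value 0: 6 assignments
So 6 of the 36 assignments meet the threshold.

6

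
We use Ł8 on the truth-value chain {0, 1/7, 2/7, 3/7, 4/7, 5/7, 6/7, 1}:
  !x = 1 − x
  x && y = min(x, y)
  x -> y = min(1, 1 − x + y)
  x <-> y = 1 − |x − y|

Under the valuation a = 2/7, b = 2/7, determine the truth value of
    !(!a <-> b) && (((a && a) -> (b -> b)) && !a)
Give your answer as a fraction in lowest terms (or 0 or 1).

!a = !2/7 = 5/7
!a <-> b = 5/7 <-> 2/7 = 4/7
!(!a <-> b) = !4/7 = 3/7
a && a = 2/7 && 2/7 = 2/7
b -> b = 2/7 -> 2/7 = 1
(a && a) -> (b -> b) = 2/7 -> 1 = 1
!a = !2/7 = 5/7
((a && a) -> (b -> b)) && !a = 1 && 5/7 = 5/7
!(!a <-> b) && (((a && a) -> (b -> b)) && !a) = 3/7 && 5/7 = 3/7

3/7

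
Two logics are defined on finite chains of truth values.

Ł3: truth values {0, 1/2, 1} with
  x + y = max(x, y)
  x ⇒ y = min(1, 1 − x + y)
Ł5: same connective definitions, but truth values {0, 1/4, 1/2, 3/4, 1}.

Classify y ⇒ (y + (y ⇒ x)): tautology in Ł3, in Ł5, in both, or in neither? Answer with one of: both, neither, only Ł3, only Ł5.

In Ł3: every assignment gives 1 — tautology.
In Ł5: every assignment gives 1 — tautology.

both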